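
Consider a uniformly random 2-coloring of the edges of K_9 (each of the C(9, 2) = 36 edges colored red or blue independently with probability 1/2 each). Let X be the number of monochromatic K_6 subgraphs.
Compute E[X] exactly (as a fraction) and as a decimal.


Let X = Σ_S X_S over the C(9, 6) = 84 subsets S of size 6, where X_S = 1 if the K_6 on S is monochromatic.
For a fixed S, the K_6 on S has C(6, 2) = 15 edges. P[all 15 edges red] = (1/2)^15, and likewise for blue, so P[monochromatic] = 2·(1/2)^15 = 2^{1 − 15} = 1/16384.
By linearity of expectation: E[X] = C(9, 6) · 2^{1 − 15} = 84 · 1/16384 = 21/4096.
Numerically: E[X] ≈ 0.005.

E[X] = C(9,6)·2^(1−C(6,2)) = 21/4096 ≈ 0.005.


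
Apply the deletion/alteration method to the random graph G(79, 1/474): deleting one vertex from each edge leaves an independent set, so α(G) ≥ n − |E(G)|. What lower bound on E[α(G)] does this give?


E[|E(G)|] = C(79, 2)·p = 3081 · (1/474) = 13/2.
E[α(G)] ≥ n − E[|E(G)|] = 79 − 13/2 = 145/2.
Numerically: ≈ 72.5000.
(This is only a lower bound; the true E[α(G)] may be larger.)

E[α(G)] ≥ 145/2 ≈ 72.5000.


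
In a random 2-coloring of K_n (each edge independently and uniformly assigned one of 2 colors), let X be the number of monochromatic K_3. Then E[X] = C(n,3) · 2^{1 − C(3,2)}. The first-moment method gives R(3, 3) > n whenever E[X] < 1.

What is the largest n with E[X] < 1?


We need C(n, 3) · 2^{1 − 3} < 1, i.e. C(n, 3) < 2^{3 − 1} = 4.
Check values of n near the boundary:
  n = 3: C(3, 3) = 1; 1 < 4? YES
  n = 4: C(4, 3) = 4; 4 < 4? NO
The largest n with C(n, 3) < 4 is n = 3 (where E[X] = 1/4 ≈ 0.2500000). Hence R(3, 3) > 3, i.e. R(3, 3) ≥ 4.

Largest n = 3; hence R(3, 3) > 3.


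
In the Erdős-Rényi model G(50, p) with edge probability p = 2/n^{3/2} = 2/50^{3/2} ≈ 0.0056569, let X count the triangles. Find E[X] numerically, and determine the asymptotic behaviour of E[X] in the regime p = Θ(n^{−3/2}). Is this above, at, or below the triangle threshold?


Number of potential triangles: C(50, 3) = 19600.
Each occurs with probability p³ ≈ (0.0056569)³ ≈ 1.8101934e-07.
By linearity: E[X] = C(50, 3)·p³ ≈ 19600 · 1.8101934e-07 ≈ 0.00355.
Since α = 3/2 > 1, p = c/n^{3/2} = o(1/n) is below the triangle threshold p ~ 1/n. Asymptotically E[X] ~ (c³/6)·n^{3(1−α)} = (2³/6)·n^{-1.5} → 0, so by Markov's inequality G has no triangles w.h.p.

E[X] ≈ 0.00355; in regime p = Θ(1/n^{3/2}) E[X] tends to 0 (below the triangle threshold p ~ 1/n).


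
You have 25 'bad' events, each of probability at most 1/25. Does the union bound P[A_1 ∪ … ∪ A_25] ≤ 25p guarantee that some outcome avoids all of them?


Union bound: P[∪_{i=1}^{25} A_i] ≤ Σ_i P[A_i] ≤ 25·p = 25·(1/25) = 1.
Numerically: 1 ≈ 1.000.
Is 1 < 1? NO.
Since the bound 1 is ≥ 1, the union bound is uninformative here; it does NOT by itself certify existence.

25·p = 1 ≈ 1.000; existence NOT certified by the union bound.


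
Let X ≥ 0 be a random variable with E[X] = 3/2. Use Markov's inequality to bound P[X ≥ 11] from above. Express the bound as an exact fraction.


μ = E[X] = 3/2, a = 11.
Markov: P[X ≥ 11] ≤ μ/a = (3/2)/11 = 3/22.
Numerically: ≈ 0.13636.
(Since a = 11 > μ = 1.50000, the bound 3/22 is < 1 and informative.)

P[X ≥ 11] ≤ 3/22 ≈ 0.13636.


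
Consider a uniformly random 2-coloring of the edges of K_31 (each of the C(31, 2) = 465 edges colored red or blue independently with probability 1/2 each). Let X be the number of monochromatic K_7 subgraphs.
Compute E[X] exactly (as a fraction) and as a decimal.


Let X = Σ_S X_S over the C(31, 7) = 2629575 subsets S of size 7, where X_S = 1 if the K_7 on S is monochromatic.
For a fixed S, the K_7 on S has C(7, 2) = 21 edges. P[all 21 edges red] = (1/2)^21, and likewise for blue, so P[monochromatic] = 2·(1/2)^21 = 2^{1 − 21} = 1/1048576.
Summing: E[X] = C(31, 7) · 2^{1 − 21} = 2629575 · 1/1048576 = 2629575/1048576.
Numerically: E[X] ≈ 2.507758.

E[X] = C(31,7)·2^(1−C(7,2)) = 2629575/1048576 ≈ 2.507758.


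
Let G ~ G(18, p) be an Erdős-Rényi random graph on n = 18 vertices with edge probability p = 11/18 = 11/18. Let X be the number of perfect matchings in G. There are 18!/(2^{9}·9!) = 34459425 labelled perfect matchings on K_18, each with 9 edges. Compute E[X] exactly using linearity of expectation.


K_18 has 18!/(2^{9}·9!) = 34459425 labelled perfect matchings.
For each such perfect matching H, let X_H = 1 if all 9 edges of H are present in G. Then P[X_H = 1] = p^{9} = (11/18)^{9} = 2357947691/198359290368.
By linearity of expectation: E[X] = Σ_H E[X_H] = 34459425 · p^{9} = 34459425 · 2357947691/198359290368 = 1003129896443675/2448880128.
Numerically: E[X] ≈ 409628.

E[X] = 34459425 · (11/18)^{9} = 1003129896443675/2448880128 ≈ 409628.


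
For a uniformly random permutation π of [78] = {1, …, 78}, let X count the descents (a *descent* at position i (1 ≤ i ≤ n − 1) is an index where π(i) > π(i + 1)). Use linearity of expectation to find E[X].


Write X = Σ X_I over i = 1, …, 77, with X_I the indicator of one descent.
There are 77 indicators.
For each fixed i, the pair (π(i), π(i+1)) is a uniformly random ordered pair of distinct values from {1, …, 78}; by symmetry P[π(i) > π(i+1)] = 1/2.
By linearity: E[X] = 77 · (1/2) = (78 − 1) · (1/2) = 77/2 ≈ 38.50000.

E[X] = 77/2 = 38.50000.


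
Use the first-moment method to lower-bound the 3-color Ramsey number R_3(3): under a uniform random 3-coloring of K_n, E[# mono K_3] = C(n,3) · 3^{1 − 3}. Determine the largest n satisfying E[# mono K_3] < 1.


We need C(n, 3) · 3^{1 − 3} < 1, i.e. C(n, 3) < 3^{3 − 1} = 9.
Check values of n near the boundary:
  n = 3: C(3, 3) = 1; 1 < 9? YES
  n = 4: C(4, 3) = 4; 4 < 9? YES
  n = 5: C(5, 3) = 10; 10 < 9? NO
  n = 6: C(6, 3) = 20; 20 < 9? NO
The largest n with C(n, 3) < 9 is n = 4 (where E[X] = 4/9 ≈ 0.4444444). Hence R_3(3) > 4, i.e. R_3(3) ≥ 5.

Largest n = 4; hence R_3(3) > 4.


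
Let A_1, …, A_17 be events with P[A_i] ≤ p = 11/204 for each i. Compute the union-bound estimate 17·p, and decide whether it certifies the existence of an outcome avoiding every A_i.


Union bound: P[∪_{i=1}^{17} A_i] ≤ Σ_i P[A_i] ≤ 17·p = 17·(11/204) = 11/12.
Numerically: 11/12 ≈ 0.9166667.
Is 11/12 < 1? YES.
Since P[∪ A_i] ≤ 11/12 < 1, the complement has P[∩ A_i^c] ≥ 1 − 11/12 = 1/12 > 0, so some outcome avoids every A_i.

17·p = 11/12 ≈ 0.9166667; existence CERTIFIED by the union bound.


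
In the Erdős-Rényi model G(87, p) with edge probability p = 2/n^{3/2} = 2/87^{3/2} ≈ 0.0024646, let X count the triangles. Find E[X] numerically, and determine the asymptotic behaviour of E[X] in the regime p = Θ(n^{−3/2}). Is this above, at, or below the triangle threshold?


Number of potential triangles: C(87, 3) = 105995.
Each occurs with probability p³ ≈ (0.0024646)³ ≈ 1.4971088e-08.
By linearity: E[X] = C(87, 3)·p³ ≈ 105995 · 1.4971088e-08 ≈ 0.00159.
Since α = 3/2 > 1, p = c/n^{3/2} = o(1/n) is below the triangle threshold p ~ 1/n. Asymptotically E[X] ~ (c³/6)·n^{3(1−α)} = (2³/6)·n^{-1.5} → 0, so by Markov's inequality G has no triangles w.h.p.

E[X] ≈ 0.00159; in regime p = Θ(1/n^{3/2}) E[X] tends to 0 (below the triangle threshold p ~ 1/n).


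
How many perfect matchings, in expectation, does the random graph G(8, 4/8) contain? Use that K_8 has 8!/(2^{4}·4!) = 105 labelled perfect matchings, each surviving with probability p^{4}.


K_8 has 8!/(2^{4}·4!) = 105 labelled perfect matchings.
For each such perfect matching H, let X_H = 1 if all 4 edges of H are present in G. Then P[X_H = 1] = p^{4} = (1/2)^{4} = 1/16.
Summing the indicators: E[X] = Σ_H E[X_H] = 105 · p^{4} = 105 · 1/16 = 105/16.
Numerically: E[X] ≈ 6.56.

E[X] = 105 · (1/2)^{4} = 105/16 ≈ 6.56.


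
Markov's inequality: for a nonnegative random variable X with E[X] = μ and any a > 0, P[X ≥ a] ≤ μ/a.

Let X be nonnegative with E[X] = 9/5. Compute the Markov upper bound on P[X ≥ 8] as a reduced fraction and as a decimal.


μ = E[X] = 9/5, a = 8.
Markov: P[X ≥ 8] ≤ μ/a = (9/5)/8 = 9/40.
Numerically: ≈ 0.225.
(Since a = 8 > μ = 1.800, the bound 9/40 is < 1 and informative.)

P[X ≥ 8] ≤ 9/40 ≈ 0.225.


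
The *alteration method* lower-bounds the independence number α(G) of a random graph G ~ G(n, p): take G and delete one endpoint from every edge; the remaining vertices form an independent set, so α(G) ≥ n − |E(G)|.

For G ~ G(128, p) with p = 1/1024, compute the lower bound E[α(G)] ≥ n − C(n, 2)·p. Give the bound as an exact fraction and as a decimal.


E[|E(G)|] = C(128, 2)·p = 8128 · (1/1024) = 127/16.
E[α(G)] ≥ n − E[|E(G)|] = 128 − 127/16 = 1921/16.
Numerically: ≈ 120.06250.
(This is only a lower bound; the true E[α(G)] may be larger.)

E[α(G)] ≥ 1921/16 ≈ 120.06250.


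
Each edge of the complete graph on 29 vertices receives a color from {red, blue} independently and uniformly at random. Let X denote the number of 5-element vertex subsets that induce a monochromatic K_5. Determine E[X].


Let X = Σ_S X_S over the C(29, 5) = 118755 subsets S of size 5, where X_S = 1 if the K_5 on S is monochromatic.
For a fixed S, the K_5 on S has C(5, 2) = 10 edges. P[all 10 edges red] = (1/2)^10, and likewise for blue, so P[monochromatic] = 2·(1/2)^10 = 2^{1 − 10} = 1/512.
By linearity: E[X] = C(29, 5) · 2^{1 − 10} = 118755 · 1/512 = 118755/512.
Numerically: E[X] ≈ 231.9434.

E[X] = C(29,5)·2^(1−C(5,2)) = 118755/512 ≈ 231.9434.


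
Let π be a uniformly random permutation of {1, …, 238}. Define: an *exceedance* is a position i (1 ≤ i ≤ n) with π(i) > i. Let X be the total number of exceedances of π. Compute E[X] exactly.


Write X = Σ_{i=1}^{238} X_i, where X_i = 1_{π(i) > i}.
For each fixed i, π(i) is uniform over {1, …, 238} (marginal of a uniform permutation), so P[π(i) > i] = (n − i)/n. Summing: Σ_{i=1}^{238} (n − i)/n = (0 + 1 + … + 237)/238 = 238(238 − 1)/(2·238) = (238 − 1)/2.
Hence E[X] = Σ_{i=1}^{238} (238 − i)/238 = 237/2 ≈ 118.5000.

E[X] = 237/2 = 118.5000.


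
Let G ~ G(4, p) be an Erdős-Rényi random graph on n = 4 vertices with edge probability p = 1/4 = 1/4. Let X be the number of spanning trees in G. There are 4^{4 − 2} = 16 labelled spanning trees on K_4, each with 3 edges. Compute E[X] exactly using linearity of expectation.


K_4 has 4^{4 − 2} = 16 labelled spanning trees.
For each such spanning tree H, let X_H = 1 if all 3 edges of H are present in G. Then P[X_H = 1] = p^{3} = (1/4)^{3} = 1/64.
By linearity: E[X] = Σ_H E[X_H] = 16 · p^{3} = 16 · 1/64 = 1/4.
Numerically: E[X] ≈ 0.25.

E[X] = 16 · (1/4)^{3} = 1/4 ≈ 0.25.


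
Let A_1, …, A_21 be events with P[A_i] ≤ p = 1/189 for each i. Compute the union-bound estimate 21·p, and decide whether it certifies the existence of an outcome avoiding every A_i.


Union bound: P[∪_{i=1}^{21} A_i] ≤ Σ_i P[A_i] ≤ 21·p = 21·(1/189) = 1/9.
Numerically: 1/9 ≈ 0.1111111.
Is 1/9 < 1? YES.
Since P[∪ A_i] ≤ 1/9 < 1, the complement has P[∩ A_i^c] ≥ 1 − 1/9 = 8/9 > 0, so some outcome avoids every A_i.

21·p = 1/9 ≈ 0.1111111; existence CERTIFIED by the union bound.


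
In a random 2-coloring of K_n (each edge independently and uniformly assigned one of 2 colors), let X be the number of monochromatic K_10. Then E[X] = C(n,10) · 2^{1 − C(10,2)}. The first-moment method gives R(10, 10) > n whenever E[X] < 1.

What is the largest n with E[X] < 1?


We need C(n, 10) · 2^{1 − 45} < 1, i.e. C(n, 10) < 2^{45 − 1} = 17592186044416.
Check values of n near the boundary:
  n = 97: C(97, 10) = 12576469727536; 12576469727536 < 17592186044416? YES
  n = 98: C(98, 10) = 14005614014756; 14005614014756 < 17592186044416? YES
  n = 99: C(99, 10) = 15579278510796; 15579278510796 < 17592186044416? YES
  n = 100: C(100, 10) = 17310309456440; 17310309456440 < 17592186044416? YES
  n = 101: C(101, 10) = 19212541264840; 19212541264840 < 17592186044416? NO
The largest n with C(n, 10) < 17592186044416 is n = 100 (where E[X] = 2163788682055/2199023255552 ≈ 0.984). Hence R(10, 10) > 100, i.e. R(10, 10) ≥ 101.

Largest n = 100; hence R(10, 10) > 100.


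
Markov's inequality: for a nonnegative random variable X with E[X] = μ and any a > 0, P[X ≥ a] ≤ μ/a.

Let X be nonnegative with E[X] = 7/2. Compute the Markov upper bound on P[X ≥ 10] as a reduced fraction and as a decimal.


μ = E[X] = 7/2, a = 10.
Markov: P[X ≥ 10] ≤ μ/a = (7/2)/10 = 7/20.
Numerically: ≈ 0.3500.
(Since a = 10 > μ = 3.5000, the bound 7/20 is < 1 and informative.)

P[X ≥ 10] ≤ 7/20 ≈ 0.3500.


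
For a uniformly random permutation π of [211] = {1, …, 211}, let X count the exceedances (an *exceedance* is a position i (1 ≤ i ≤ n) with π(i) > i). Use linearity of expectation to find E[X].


Write X = Σ_{i=1}^{211} X_i, where X_i = 1_{π(i) > i}.
For each fixed i, π(i) is uniform over {1, …, 211} (marginal of a uniform permutation), so P[π(i) > i] = (n − i)/n. Summing: Σ_{i=1}^{211} (n − i)/n = (0 + 1 + … + 210)/211 = 211(211 − 1)/(2·211) = (211 − 1)/2.
Hence E[X] = Σ_{i=1}^{211} (211 − i)/211 = 105 ≈ 105.0000.

E[X] = 105 = 105.0000.


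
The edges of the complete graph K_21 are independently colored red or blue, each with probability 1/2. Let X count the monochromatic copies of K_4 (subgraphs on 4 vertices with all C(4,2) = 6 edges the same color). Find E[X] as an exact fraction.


Let X = Σ_S X_S over the C(21, 4) = 5985 subsets S of size 4, where X_S = 1 if the K_4 on S is monochromatic.
For a fixed S, the K_4 on S has C(4, 2) = 6 edges. P[all 6 edges red] = (1/2)^6, and likewise for blue, so P[monochromatic] = 2·(1/2)^6 = 2^{1 − 6} = 1/32.
By linearity of expectation: E[X] = C(21, 4) · 2^{1 − 6} = 5985 · 1/32 = 5985/32.
Numerically: E[X] ≈ 187.0312.

E[X] = C(21,4)·2^(1−C(4,2)) = 5985/32 ≈ 187.0312.


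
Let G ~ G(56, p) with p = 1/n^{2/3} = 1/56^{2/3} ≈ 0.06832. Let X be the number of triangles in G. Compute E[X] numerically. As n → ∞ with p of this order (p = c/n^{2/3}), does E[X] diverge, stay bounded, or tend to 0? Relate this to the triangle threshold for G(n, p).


Number of potential triangles: C(56, 3) = 27720.
Each occurs with probability p³ ≈ (0.06832)³ ≈ 3.188776e-04.
By linearity: E[X] = C(56, 3)·p³ ≈ 27720 · 3.188776e-04 ≈ 8.8393.
Since α = 2/3 < 1, p = c/n^{2/3} ≫ 1/n is above the triangle threshold p ~ 1/n. Asymptotically E[X] ~ (c³/6)·n^{3(1−α)} = (1³/6)·n^{1} → ∞; triangles are abundant w.h.p.

E[X] ≈ 8.8393; in regime p = Θ(1/n^{2/3}) E[X] diverges (above the triangle threshold p ~ 1/n).


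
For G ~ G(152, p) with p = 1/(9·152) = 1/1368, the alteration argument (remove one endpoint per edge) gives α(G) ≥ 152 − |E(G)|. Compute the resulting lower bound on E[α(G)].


E[|E(G)|] = C(152, 2)·p = 11476 · (1/1368) = 151/18.
E[α(G)] ≥ n − E[|E(G)|] = 152 − 151/18 = 2585/18.
Numerically: ≈ 143.61111.
(This is only a lower bound; the true E[α(G)] may be larger.)

E[α(G)] ≥ 2585/18 ≈ 143.61111.


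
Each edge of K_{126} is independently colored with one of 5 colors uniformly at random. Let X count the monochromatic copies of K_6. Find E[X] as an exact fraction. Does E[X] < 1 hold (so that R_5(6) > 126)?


E[X] = C(126, 6) · 5^{1 − 15} = 4925156775 · 5^{−14} = 4925156775/6103515625.
As a reduced fraction: E[X] = 197006271/244140625 ≈ 0.806938.
Is E[X] < 1? YES.
Since E[X] < 1, there exists a 5-coloring of K_{126} with no monochromatic K_6; hence R_5(6) > 126.

E[X] = 197006271/244140625 ≈ 0.806938; E[X] < 1, so R_5(6) > 126.


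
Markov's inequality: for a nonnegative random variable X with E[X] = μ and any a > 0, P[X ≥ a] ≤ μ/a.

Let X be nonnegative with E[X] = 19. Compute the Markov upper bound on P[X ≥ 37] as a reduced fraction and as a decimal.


μ = E[X] = 19, a = 37.
Markov: P[X ≥ 37] ≤ μ/a = (19)/37 = 19/37.
Numerically: ≈ 0.513514.
(Since a = 37 > μ = 19.000000, the bound 19/37 is < 1 and informative.)

P[X ≥ 37] ≤ 19/37 ≈ 0.513514.


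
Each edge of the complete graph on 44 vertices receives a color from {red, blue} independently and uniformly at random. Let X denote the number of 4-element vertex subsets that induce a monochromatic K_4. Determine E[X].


Let X = Σ_S X_S over the C(44, 4) = 135751 subsets S of size 4, where X_S = 1 if the K_4 on S is monochromatic.
For a fixed S, the K_4 on S has C(4, 2) = 6 edges. P[all 6 edges red] = (1/2)^6, and likewise for blue, so P[monochromatic] = 2·(1/2)^6 = 2^{1 − 6} = 1/32.
By linearity: E[X] = C(44, 4) · 2^{1 − 6} = 135751 · 1/32 = 135751/32.
Numerically: E[X] ≈ 4242.21875.

E[X] = C(44,4)·2^(1−C(4,2)) = 135751/32 ≈ 4242.21875.


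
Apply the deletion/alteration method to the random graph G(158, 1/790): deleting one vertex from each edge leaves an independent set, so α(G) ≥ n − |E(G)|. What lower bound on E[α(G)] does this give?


E[|E(G)|] = C(158, 2)·p = 12403 · (1/790) = 157/10.
E[α(G)] ≥ n − E[|E(G)|] = 158 − 157/10 = 1423/10.
Numerically: ≈ 142.300000.
(This is only a lower bound; the true E[α(G)] may be larger.)

E[α(G)] ≥ 1423/10 ≈ 142.300000.


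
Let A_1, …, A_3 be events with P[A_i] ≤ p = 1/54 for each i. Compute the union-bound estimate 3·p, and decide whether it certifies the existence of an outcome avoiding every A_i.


Union bound: P[∪_{i=1}^{3} A_i] ≤ Σ_i P[A_i] ≤ 3·p = 3·(1/54) = 1/18.
Numerically: 1/18 ≈ 0.05556.
Is 1/18 < 1? YES.
Since P[∪ A_i] ≤ 1/18 < 1, the complement has P[∩ A_i^c] ≥ 1 − 1/18 = 17/18 > 0, so some outcome avoids every A_i.

3·p = 1/18 ≈ 0.05556; existence CERTIFIED by the union bound.


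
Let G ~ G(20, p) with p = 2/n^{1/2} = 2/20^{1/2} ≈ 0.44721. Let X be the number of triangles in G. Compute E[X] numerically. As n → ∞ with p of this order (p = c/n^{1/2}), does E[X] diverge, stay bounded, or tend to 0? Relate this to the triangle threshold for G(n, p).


Number of potential triangles: C(20, 3) = 1140.
Each occurs with probability p³ ≈ (0.44721)³ ≈ 8.9442719e-02.
By linearity: E[X] = C(20, 3)·p³ ≈ 1140 · 8.9442719e-02 ≈ 101.96470.
Since α = 1/2 < 1, p = c/n^{1/2} ≫ 1/n is above the triangle threshold p ~ 1/n. Asymptotically E[X] ~ (c³/6)·n^{3(1−α)} = (2³/6)·n^{1.5} → ∞; triangles are abundant w.h.p.

E[X] ≈ 101.96470; in regime p = Θ(1/n^{1/2}) E[X] diverges (above the triangle threshold p ~ 1/n).


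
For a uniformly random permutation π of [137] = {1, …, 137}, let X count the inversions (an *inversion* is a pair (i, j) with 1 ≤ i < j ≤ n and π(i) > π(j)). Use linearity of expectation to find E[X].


Write X = Σ X_I over the C(137, 2) = 9316 pairs i < j, with X_I the indicator of one inversion.
There are 9316 indicators.
For each fixed pair i < j, the values π(i) and π(j) are two distinct elements of {1, …, 137} in uniformly random order; by symmetry P[π(i) > π(j)] = 1/2.
By linearity: E[X] = 9316 · (1/2) = C(137, 2) · (1/2) = 9316/2 = 4658 ≈ 4658.0000.

E[X] = 4658 = 4658.0000.


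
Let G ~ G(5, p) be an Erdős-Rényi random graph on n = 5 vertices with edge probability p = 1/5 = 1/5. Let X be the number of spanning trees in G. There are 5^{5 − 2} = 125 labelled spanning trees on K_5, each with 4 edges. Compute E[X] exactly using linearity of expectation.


K_5 has 5^{5 − 2} = 125 labelled spanning trees.
For each such spanning tree H, let X_H = 1 if all 4 edges of H are present in G. Then P[X_H = 1] = p^{4} = (1/5)^{4} = 1/625.
Summing the indicators: E[X] = Σ_H E[X_H] = 125 · p^{4} = 125 · 1/625 = 1/5.
Numerically: E[X] ≈ 0.2.

E[X] = 125 · (1/5)^{4} = 1/5 ≈ 0.2.


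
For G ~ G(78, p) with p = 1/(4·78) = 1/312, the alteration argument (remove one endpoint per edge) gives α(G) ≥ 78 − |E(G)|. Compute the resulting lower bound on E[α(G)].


E[|E(G)|] = C(78, 2)·p = 3003 · (1/312) = 77/8.
E[α(G)] ≥ n − E[|E(G)|] = 78 − 77/8 = 547/8.
Numerically: ≈ 68.375000.
(This is only a lower bound; the true E[α(G)] may be larger.)

E[α(G)] ≥ 547/8 ≈ 68.375000.


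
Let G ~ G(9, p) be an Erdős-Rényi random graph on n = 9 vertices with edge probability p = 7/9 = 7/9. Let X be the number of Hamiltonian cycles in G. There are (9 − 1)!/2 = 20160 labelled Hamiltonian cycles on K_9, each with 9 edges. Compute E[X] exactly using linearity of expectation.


K_9 has (9 − 1)!/2 = 20160 labelled Hamiltonian cycles.
For each such Hamiltonian cycle H, let X_H = 1 if all 9 edges of H are present in G. Then P[X_H = 1] = p^{9} = (7/9)^{9} = 40353607/387420489.
Summing the indicators: E[X] = Σ_H E[X_H] = 20160 · p^{9} = 20160 · 40353607/387420489 = 90392079680/43046721.
Numerically: E[X] ≈ 2100.

E[X] = 20160 · (7/9)^{9} = 90392079680/43046721 ≈ 2100.


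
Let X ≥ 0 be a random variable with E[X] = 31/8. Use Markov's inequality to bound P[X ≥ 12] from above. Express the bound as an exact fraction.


μ = E[X] = 31/8, a = 12.
Markov: P[X ≥ 12] ≤ μ/a = (31/8)/12 = 31/96.
Numerically: ≈ 0.3229.
(Since a = 12 > μ = 3.8750, the bound 31/96 is < 1 and informative.)

P[X ≥ 12] ≤ 31/96 ≈ 0.3229.


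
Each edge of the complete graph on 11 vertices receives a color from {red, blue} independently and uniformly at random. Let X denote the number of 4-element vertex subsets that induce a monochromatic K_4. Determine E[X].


Let X = Σ_S X_S over the C(11, 4) = 330 subsets S of size 4, where X_S = 1 if the K_4 on S is monochromatic.
For a fixed S, the K_4 on S has C(4, 2) = 6 edges. P[all 6 edges red] = (1/2)^6, and likewise for blue, so P[monochromatic] = 2·(1/2)^6 = 2^{1 − 6} = 1/32.
By linearity: E[X] = C(11, 4) · 2^{1 − 6} = 330 · 1/32 = 165/16.
Numerically: E[X] ≈ 10.312500.

E[X] = C(11,4)·2^(1−C(4,2)) = 165/16 ≈ 10.312500.


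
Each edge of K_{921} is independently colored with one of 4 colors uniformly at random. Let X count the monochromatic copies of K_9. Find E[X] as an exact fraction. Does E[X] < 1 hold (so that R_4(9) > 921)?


E[X] = C(921, 9) · 4^{1 − 36} = 1263413444025789313455 · 4^{−35} = 1263413444025789313455/1180591620717411303424.
As a reduced fraction: E[X] = 1263413444025789313455/1180591620717411303424 ≈ 1.0702.
Is E[X] < 1? NO.
Since E[X] ≥ 1, the first-moment bound is inconclusive at n = 921; it does NOT by itself certify R_4(9) > 921.

E[X] = 1263413444025789313455/1180591620717411303424 ≈ 1.0702; E[X] ≥ 1; first-moment method inconclusive here.


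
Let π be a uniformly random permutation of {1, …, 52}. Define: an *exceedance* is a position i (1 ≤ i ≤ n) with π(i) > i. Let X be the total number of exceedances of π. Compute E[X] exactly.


Write X = Σ_{i=1}^{52} X_i, where X_i = 1_{π(i) > i}.
For each fixed i, π(i) is uniform over {1, …, 52} (marginal of a uniform permutation), so P[π(i) > i] = (n − i)/n. Summing: Σ_{i=1}^{52} (n − i)/n = (0 + 1 + … + 51)/52 = 52(52 − 1)/(2·52) = (52 − 1)/2.
Hence E[X] = Σ_{i=1}^{52} (52 − i)/52 = 51/2 ≈ 25.500000.

E[X] = 51/2 = 25.500000.


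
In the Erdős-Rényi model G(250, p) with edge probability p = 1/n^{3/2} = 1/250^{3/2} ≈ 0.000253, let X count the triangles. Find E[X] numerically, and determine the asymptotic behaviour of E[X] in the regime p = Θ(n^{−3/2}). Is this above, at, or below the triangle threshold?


Number of potential triangles: C(250, 3) = 2573000.
Each occurs with probability p³ ≈ (0.000253)³ ≈ 1.61909e-11.
By linearity: E[X] = C(250, 3)·p³ ≈ 2573000 · 1.61909e-11 ≈ 0.000.
Since α = 3/2 > 1, p = c/n^{3/2} = o(1/n) is below the triangle threshold p ~ 1/n. Asymptotically E[X] ~ (c³/6)·n^{3(1−α)} = (1³/6)·n^{-1.5} → 0, so by Markov's inequality G has no triangles w.h.p.

E[X] ≈ 0.000; in regime p = Θ(1/n^{3/2}) E[X] tends to 0 (below the triangle threshold p ~ 1/n).


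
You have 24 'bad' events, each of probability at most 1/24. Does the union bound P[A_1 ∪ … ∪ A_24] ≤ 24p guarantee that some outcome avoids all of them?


Union bound: P[∪_{i=1}^{24} A_i] ≤ Σ_i P[A_i] ≤ 24·p = 24·(1/24) = 1.
Numerically: 1 ≈ 1.0000.
Is 1 < 1? NO.
Since the bound 1 is ≥ 1, the union bound is uninformative here; it does NOT by itself certify existence.

24·p = 1 ≈ 1.0000; existence NOT certified by the union bound.


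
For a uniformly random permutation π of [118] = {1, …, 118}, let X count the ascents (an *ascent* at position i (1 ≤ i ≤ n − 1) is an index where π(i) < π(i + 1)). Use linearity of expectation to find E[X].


Write X = Σ X_I over i = 1, …, 117, with X_I the indicator of one ascent.
There are 117 indicators.
For each fixed i, the pair (π(i), π(i+1)) is a uniformly random ordered pair of distinct values from {1, …, 118}; by symmetry P[π(i) < π(i+1)] = 1/2.
By linearity: E[X] = 117 · (1/2) = (118 − 1) · (1/2) = 117/2 ≈ 58.50000.

E[X] = 117/2 = 58.50000.


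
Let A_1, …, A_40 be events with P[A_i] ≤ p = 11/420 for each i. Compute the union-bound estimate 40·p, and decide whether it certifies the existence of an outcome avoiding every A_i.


Union bound: P[∪_{i=1}^{40} A_i] ≤ Σ_i P[A_i] ≤ 40·p = 40·(11/420) = 22/21.
Numerically: 22/21 ≈ 1.0476190.
Is 22/21 < 1? NO.
Since the bound 22/21 is ≥ 1, the union bound is uninformative here; it does NOT by itself certify existence.

40·p = 22/21 ≈ 1.0476190; existence NOT certified by the union bound.


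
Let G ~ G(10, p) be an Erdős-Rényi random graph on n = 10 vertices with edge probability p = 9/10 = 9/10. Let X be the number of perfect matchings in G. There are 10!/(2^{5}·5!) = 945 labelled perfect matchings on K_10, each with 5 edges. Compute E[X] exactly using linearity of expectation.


K_10 has 10!/(2^{5}·5!) = 945 labelled perfect matchings.
For each such perfect matching H, let X_H = 1 if all 5 edges of H are present in G. Then P[X_H = 1] = p^{5} = (9/10)^{5} = 59049/100000.
Summing the indicators: E[X] = Σ_H E[X_H] = 945 · p^{5} = 945 · 59049/100000 = 11160261/20000.
Numerically: E[X] ≈ 558.

E[X] = 945 · (9/10)^{5} = 11160261/20000 ≈ 558.


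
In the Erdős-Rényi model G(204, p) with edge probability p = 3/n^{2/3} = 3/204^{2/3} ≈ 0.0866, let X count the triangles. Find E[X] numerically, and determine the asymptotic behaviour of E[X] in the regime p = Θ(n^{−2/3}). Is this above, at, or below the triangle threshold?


Number of potential triangles: C(204, 3) = 1394204.
Each occurs with probability p³ ≈ (0.0866)³ ≈ 6.48789e-04.
By linearity: E[X] = C(204, 3)·p³ ≈ 1394204 · 6.48789e-04 ≈ 904.544.
Since α = 2/3 < 1, p = c/n^{2/3} ≫ 1/n is above the triangle threshold p ~ 1/n. Asymptotically E[X] ~ (c³/6)·n^{3(1−α)} = (3³/6)·n^{1} → ∞; triangles are abundant w.h.p.

E[X] ≈ 904.544; in regime p = Θ(1/n^{2/3}) E[X] diverges (above the triangle threshold p ~ 1/n).


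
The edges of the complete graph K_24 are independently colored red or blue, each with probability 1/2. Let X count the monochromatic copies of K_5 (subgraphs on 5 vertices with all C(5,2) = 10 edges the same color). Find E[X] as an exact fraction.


Let X = Σ_S X_S over the C(24, 5) = 42504 subsets S of size 5, where X_S = 1 if the K_5 on S is monochromatic.
For a fixed S, the K_5 on S has C(5, 2) = 10 edges. P[all 10 edges red] = (1/2)^10, and likewise for blue, so P[monochromatic] = 2·(1/2)^10 = 2^{1 − 10} = 1/512.
By linearity: E[X] = C(24, 5) · 2^{1 − 10} = 42504 · 1/512 = 5313/64.
Numerically: E[X] ≈ 83.01562.

E[X] = C(24,5)·2^(1−C(5,2)) = 5313/64 ≈ 83.01562.


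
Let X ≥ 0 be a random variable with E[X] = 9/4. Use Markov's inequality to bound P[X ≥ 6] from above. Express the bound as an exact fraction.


μ = E[X] = 9/4, a = 6.
Markov: P[X ≥ 6] ≤ μ/a = (9/4)/6 = 3/8.
Numerically: ≈ 0.37500.
(Since a = 6 > μ = 2.25000, the bound 3/8 is < 1 and informative.)

P[X ≥ 6] ≤ 3/8 ≈ 0.37500.


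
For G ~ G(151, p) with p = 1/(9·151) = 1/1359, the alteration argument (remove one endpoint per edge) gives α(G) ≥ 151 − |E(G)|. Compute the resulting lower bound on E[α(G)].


E[|E(G)|] = C(151, 2)·p = 11325 · (1/1359) = 25/3.
E[α(G)] ≥ n − E[|E(G)|] = 151 − 25/3 = 428/3.
Numerically: ≈ 142.66667.
(This is only a lower bound; the true E[α(G)] may be larger.)

E[α(G)] ≥ 428/3 ≈ 142.66667.


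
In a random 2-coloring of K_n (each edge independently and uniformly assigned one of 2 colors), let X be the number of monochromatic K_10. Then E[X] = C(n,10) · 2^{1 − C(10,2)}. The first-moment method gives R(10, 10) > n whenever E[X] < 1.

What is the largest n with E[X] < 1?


We need C(n, 10) · 2^{1 − 45} < 1, i.e. C(n, 10) < 2^{45 − 1} = 17592186044416.
Check values of n near the boundary:
  n = 98: C(98, 10) = 14005614014756; 14005614014756 < 17592186044416? YES
  n = 99: C(99, 10) = 15579278510796; 15579278510796 < 17592186044416? YES
  n = 100: C(100, 10) = 17310309456440; 17310309456440 < 17592186044416? YES
  n = 101: C(101, 10) = 19212541264840; 19212541264840 < 17592186044416? NO
The largest n with C(n, 10) < 17592186044416 is n = 100 (where E[X] = 2163788682055/2199023255552 ≈ 0.9840). Hence R(10, 10) > 100, i.e. R(10, 10) ≥ 101.

Largest n = 100; hence R(10, 10) > 100.


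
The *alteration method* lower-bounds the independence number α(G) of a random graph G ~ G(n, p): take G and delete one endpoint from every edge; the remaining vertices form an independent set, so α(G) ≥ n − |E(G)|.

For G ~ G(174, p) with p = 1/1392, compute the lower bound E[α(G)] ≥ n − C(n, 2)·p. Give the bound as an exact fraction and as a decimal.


E[|E(G)|] = C(174, 2)·p = 15051 · (1/1392) = 173/16.
E[α(G)] ≥ n − E[|E(G)|] = 174 − 173/16 = 2611/16.
Numerically: ≈ 163.18750.
(This is only a lower bound; the true E[α(G)] may be larger.)

E[α(G)] ≥ 2611/16 ≈ 163.18750.


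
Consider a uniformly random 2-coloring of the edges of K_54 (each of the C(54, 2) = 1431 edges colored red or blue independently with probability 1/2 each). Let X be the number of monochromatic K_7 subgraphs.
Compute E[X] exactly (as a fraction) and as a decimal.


Let X = Σ_S X_S over the C(54, 7) = 177100560 subsets S of size 7, where X_S = 1 if the K_7 on S is monochromatic.
For a fixed S, the K_7 on S has C(7, 2) = 21 edges. P[all 21 edges red] = (1/2)^21, and likewise for blue, so P[monochromatic] = 2·(1/2)^21 = 2^{1 − 21} = 1/1048576.
Summing: E[X] = C(54, 7) · 2^{1 − 21} = 177100560 · 1/1048576 = 11068785/65536.
Numerically: E[X] ≈ 168.89626.

E[X] = C(54,7)·2^(1−C(7,2)) = 11068785/65536 ≈ 168.89626.


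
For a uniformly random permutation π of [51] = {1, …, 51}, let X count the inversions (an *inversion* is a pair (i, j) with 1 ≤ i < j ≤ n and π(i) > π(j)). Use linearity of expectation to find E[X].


Write X = Σ X_I over the C(51, 2) = 1275 pairs i < j, with X_I the indicator of one inversion.
There are 1275 indicators.
For each fixed pair i < j, the values π(i) and π(j) are two distinct elements of {1, …, 51} in uniformly random order; by symmetry P[π(i) > π(j)] = 1/2.
By linearity: E[X] = 1275 · (1/2) = C(51, 2) · (1/2) = 1275/2 = 1275/2 ≈ 637.500000.

E[X] = 1275/2 = 637.500000.


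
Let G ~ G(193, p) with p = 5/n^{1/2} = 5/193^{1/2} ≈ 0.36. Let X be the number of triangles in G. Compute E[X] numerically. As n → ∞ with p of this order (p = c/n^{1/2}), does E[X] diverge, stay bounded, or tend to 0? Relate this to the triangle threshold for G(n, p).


Number of potential triangles: C(193, 3) = 1179616.
Each occurs with probability p³ ≈ (0.36)³ ≈ 4.66202e-02.
By linearity: E[X] = C(193, 3)·p³ ≈ 1179616 · 4.66202e-02 ≈ 54993.923.
Since α = 1/2 < 1, p = c/n^{1/2} ≫ 1/n is above the triangle threshold p ~ 1/n. Asymptotically E[X] ~ (c³/6)·n^{3(1−α)} = (5³/6)·n^{1.5} → ∞; triangles are abundant w.h.p.

E[X] ≈ 54993.923; in regime p = Θ(1/n^{1/2}) E[X] diverges (above the triangle threshold p ~ 1/n).


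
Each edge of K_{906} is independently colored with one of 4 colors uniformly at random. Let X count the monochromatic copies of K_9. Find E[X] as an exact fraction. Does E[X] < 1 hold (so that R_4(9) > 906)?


E[X] = C(906, 9) · 4^{1 − 36} = 1089130176400609441450 · 4^{−35} = 1089130176400609441450/1180591620717411303424.
As a reduced fraction: E[X] = 544565088200304720725/590295810358705651712 ≈ 0.922529.
Is E[X] < 1? YES.
Since E[X] < 1, there exists a 4-coloring of K_{906} with no monochromatic K_9; hence R_4(9) > 906.

E[X] = 544565088200304720725/590295810358705651712 ≈ 0.922529; E[X] < 1, so R_4(9) > 906.


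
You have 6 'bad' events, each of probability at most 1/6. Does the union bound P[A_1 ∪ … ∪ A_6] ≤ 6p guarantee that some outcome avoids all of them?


Union bound: P[∪_{i=1}^{6} A_i] ≤ Σ_i P[A_i] ≤ 6·p = 6·(1/6) = 1.
Numerically: 1 ≈ 1.000000.
Is 1 < 1? NO.
Since the bound 1 is ≥ 1, the union bound is uninformative here; it does NOT by itself certify existence.

6·p = 1 ≈ 1.000000; existence NOT certified by the union bound.


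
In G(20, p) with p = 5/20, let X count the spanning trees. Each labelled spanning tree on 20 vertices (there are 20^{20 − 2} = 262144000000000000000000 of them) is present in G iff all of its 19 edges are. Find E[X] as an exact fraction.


K_20 has 20^{20 − 2} = 262144000000000000000000 labelled spanning trees.
For each such spanning tree H, let X_H = 1 if all 19 edges of H are present in G. Then P[X_H = 1] = p^{19} = (1/4)^{19} = 1/274877906944.
By linearity: E[X] = Σ_H E[X_H] = 262144000000000000000000 · p^{19} = 262144000000000000000000 · 1/274877906944 = 3814697265625/4.
Numerically: E[X] ≈ 9.5367e+11.

E[X] = 262144000000000000000000 · (1/4)^{19} = 3814697265625/4 ≈ 9.5367e+11.


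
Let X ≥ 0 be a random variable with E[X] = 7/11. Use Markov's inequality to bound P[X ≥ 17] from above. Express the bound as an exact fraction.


μ = E[X] = 7/11, a = 17.
Markov: P[X ≥ 17] ≤ μ/a = (7/11)/17 = 7/187.
Numerically: ≈ 0.037.
(Since a = 17 > μ = 0.636, the bound 7/187 is < 1 and informative.)

P[X ≥ 17] ≤ 7/187 ≈ 0.037.


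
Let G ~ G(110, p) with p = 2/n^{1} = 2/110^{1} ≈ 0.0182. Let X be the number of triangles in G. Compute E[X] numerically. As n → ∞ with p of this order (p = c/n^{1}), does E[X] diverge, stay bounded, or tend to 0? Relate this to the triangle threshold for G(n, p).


Number of potential triangles: C(110, 3) = 215820.
Each occurs with probability p³ ≈ (0.0182)³ ≈ 6.01052e-06.
By linearity: E[X] = C(110, 3)·p³ ≈ 215820 · 6.01052e-06 ≈ 1.297.
Here α = 1, so p = 2/n is exactly at the triangle threshold p ~ 1/n. Asymptotically E[X] → c³/6 = 2³/6 = 4/3 ≈ 1.333, a bounded constant. In this regime the triangle count is asymptotically Poisson(c³/6).

E[X] ≈ 1.297; in regime p = Θ(1/n^{1}) E[X] stays bounded (at the triangle threshold p ~ 1/n).


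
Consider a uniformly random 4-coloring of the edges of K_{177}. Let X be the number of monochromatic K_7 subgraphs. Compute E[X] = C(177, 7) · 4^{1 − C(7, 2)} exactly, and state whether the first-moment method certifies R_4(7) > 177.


E[X] = C(177, 7) · 4^{1 − 21} = 957664425960 · 4^{−20} = 957664425960/1099511627776.
As a reduced fraction: E[X] = 119708053245/137438953472 ≈ 0.8710.
Is E[X] < 1? YES.
Since E[X] < 1, there exists a 4-coloring of K_{177} with no monochromatic K_7; hence R_4(7) > 177.

E[X] = 119708053245/137438953472 ≈ 0.8710; E[X] < 1, so R_4(7) > 177.


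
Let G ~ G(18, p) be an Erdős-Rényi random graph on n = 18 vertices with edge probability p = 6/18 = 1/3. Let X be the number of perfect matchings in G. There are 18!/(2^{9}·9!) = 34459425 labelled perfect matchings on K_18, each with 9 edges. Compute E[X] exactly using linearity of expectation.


K_18 has 18!/(2^{9}·9!) = 34459425 labelled perfect matchings.
For each such perfect matching H, let X_H = 1 if all 9 edges of H are present in G. Then P[X_H = 1] = p^{9} = (1/3)^{9} = 1/19683.
By linearity of expectation: E[X] = Σ_H E[X_H] = 34459425 · p^{9} = 34459425 · 1/19683 = 425425/243.
Numerically: E[X] ≈ 1750.72.

E[X] = 34459425 · (1/3)^{9} = 425425/243 ≈ 1750.72.


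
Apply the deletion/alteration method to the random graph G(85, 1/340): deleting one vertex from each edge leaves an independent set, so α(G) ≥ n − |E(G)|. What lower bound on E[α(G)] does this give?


E[|E(G)|] = C(85, 2)·p = 3570 · (1/340) = 21/2.
E[α(G)] ≥ n − E[|E(G)|] = 85 − 21/2 = 149/2.
Numerically: ≈ 74.500.
(This is only a lower bound; the true E[α(G)] may be larger.)

E[α(G)] ≥ 149/2 ≈ 74.500.


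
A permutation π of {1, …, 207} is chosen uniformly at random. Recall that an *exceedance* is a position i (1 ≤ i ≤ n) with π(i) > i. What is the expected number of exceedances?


Write X = Σ_{i=1}^{207} X_i, where X_i = 1_{π(i) > i}.
For each fixed i, π(i) is uniform over {1, …, 207} (marginal of a uniform permutation), so P[π(i) > i] = (n − i)/n. Summing: Σ_{i=1}^{207} (n − i)/n = (0 + 1 + … + 206)/207 = 207(207 − 1)/(2·207) = (207 − 1)/2.
Hence E[X] = Σ_{i=1}^{207} (207 − i)/207 = 103 ≈ 103.000000.

E[X] = 103 = 103.000000.


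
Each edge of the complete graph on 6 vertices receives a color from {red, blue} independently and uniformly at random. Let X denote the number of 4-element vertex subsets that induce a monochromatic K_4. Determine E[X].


Let X = Σ_S X_S over the C(6, 4) = 15 subsets S of size 4, where X_S = 1 if the K_4 on S is monochromatic.
For a fixed S, the K_4 on S has C(4, 2) = 6 edges. P[all 6 edges red] = (1/2)^6, and likewise for blue, so P[monochromatic] = 2·(1/2)^6 = 2^{1 − 6} = 1/32.
By linearity of expectation: E[X] = C(6, 4) · 2^{1 − 6} = 15 · 1/32 = 15/32.
Numerically: E[X] ≈ 0.4688.

E[X] = C(6,4)·2^(1−C(4,2)) = 15/32 ≈ 0.4688.


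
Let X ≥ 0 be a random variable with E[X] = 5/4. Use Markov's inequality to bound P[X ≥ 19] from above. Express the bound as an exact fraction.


μ = E[X] = 5/4, a = 19.
Markov: P[X ≥ 19] ≤ μ/a = (5/4)/19 = 5/76.
Numerically: ≈ 0.06579.
(Since a = 19 > μ = 1.25000, the bound 5/76 is < 1 and informative.)

P[X ≥ 19] ≤ 5/76 ≈ 0.06579.


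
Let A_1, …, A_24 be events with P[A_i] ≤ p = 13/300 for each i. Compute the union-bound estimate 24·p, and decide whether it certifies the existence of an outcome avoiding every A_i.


Union bound: P[∪_{i=1}^{24} A_i] ≤ Σ_i P[A_i] ≤ 24·p = 24·(13/300) = 26/25.
Numerically: 26/25 ≈ 1.0400000.
Is 26/25 < 1? NO.
Since the bound 26/25 is ≥ 1, the union bound is uninformative here; it does NOT by itself certify existence.

24·p = 26/25 ≈ 1.0400000; existence NOT certified by the union bound.


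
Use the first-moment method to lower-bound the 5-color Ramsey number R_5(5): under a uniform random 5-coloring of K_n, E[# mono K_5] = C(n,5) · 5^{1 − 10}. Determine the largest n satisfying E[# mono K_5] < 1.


We need C(n, 5) · 5^{1 − 10} < 1, i.e. C(n, 5) < 5^{10 − 1} = 1953125.
Check values of n near the boundary:
  n = 43: C(43, 5) = 962598; 962598 < 1953125? YES
  n = 44: C(44, 5) = 1086008; 1086008 < 1953125? YES
  n = 45: C(45, 5) = 1221759; 1221759 < 1953125? YES
  n = 46: C(46, 5) = 1370754; 1370754 < 1953125? YES
  n = 47: C(47, 5) = 1533939; 1533939 < 1953125? YES
  n = 48: C(48, 5) = 1712304; 1712304 < 1953125? YES
  n = 49: C(49, 5) = 1906884; 1906884 < 1953125? YES
  n = 50: C(50, 5) = 2118760; 2118760 < 1953125? NO
The largest n with C(n, 5) < 1953125 is n = 49 (where E[X] = 1906884/1953125 ≈ 0.9763). Hence R_5(5) > 49, i.e. R_5(5) ≥ 50.

Largest n = 49; hence R_5(5) > 49.


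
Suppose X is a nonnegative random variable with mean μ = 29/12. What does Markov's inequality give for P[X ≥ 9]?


μ = E[X] = 29/12, a = 9.
Markov: P[X ≥ 9] ≤ μ/a = (29/12)/9 = 29/108.
Numerically: ≈ 0.268519.
(Since a = 9 > μ = 2.416667, the bound 29/108 is < 1 and informative.)

P[X ≥ 9] ≤ 29/108 ≈ 0.268519.
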